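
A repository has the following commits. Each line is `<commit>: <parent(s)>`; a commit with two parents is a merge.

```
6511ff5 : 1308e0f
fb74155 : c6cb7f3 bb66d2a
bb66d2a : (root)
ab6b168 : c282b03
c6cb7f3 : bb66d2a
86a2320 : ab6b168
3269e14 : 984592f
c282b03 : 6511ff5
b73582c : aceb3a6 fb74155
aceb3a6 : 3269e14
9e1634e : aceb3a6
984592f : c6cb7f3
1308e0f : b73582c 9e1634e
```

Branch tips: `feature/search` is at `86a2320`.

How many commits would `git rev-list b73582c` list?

7

Walking parent pointers from b73582c: reachable set = {3269e14, 984592f, aceb3a6, b73582c, bb66d2a, c6cb7f3, fb74155}.
That is 7 commits.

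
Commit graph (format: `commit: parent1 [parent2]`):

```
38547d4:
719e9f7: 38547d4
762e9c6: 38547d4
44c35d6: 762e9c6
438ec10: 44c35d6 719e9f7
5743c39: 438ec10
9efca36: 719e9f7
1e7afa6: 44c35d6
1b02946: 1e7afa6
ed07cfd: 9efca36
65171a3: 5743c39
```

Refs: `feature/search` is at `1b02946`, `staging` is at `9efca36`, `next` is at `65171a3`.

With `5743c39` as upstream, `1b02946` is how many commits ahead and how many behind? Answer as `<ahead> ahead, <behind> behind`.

2 ahead, 3 behind

Reachable from 1b02946: {1b02946, 1e7afa6, 38547d4, 44c35d6, 762e9c6}.
Reachable from 5743c39: {38547d4, 438ec10, 44c35d6, 5743c39, 719e9f7, 762e9c6}.
Only in 1b02946's history (ahead): {1b02946, 1e7afa6} — 2.
Only in 5743c39's history (behind): {438ec10, 5743c39, 719e9f7} — 3.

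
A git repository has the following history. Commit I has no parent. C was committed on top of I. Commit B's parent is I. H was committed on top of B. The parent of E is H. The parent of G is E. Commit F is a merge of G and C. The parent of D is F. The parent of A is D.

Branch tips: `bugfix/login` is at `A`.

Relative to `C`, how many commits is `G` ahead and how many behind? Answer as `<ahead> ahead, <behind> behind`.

Reachable from G: {B, E, G, H, I}.
Reachable from C: {C, I}.
Only in G's history (ahead): {B, E, G, H} — 4.
Only in C's history (behind): {C} — 1.

4 ahead, 1 behind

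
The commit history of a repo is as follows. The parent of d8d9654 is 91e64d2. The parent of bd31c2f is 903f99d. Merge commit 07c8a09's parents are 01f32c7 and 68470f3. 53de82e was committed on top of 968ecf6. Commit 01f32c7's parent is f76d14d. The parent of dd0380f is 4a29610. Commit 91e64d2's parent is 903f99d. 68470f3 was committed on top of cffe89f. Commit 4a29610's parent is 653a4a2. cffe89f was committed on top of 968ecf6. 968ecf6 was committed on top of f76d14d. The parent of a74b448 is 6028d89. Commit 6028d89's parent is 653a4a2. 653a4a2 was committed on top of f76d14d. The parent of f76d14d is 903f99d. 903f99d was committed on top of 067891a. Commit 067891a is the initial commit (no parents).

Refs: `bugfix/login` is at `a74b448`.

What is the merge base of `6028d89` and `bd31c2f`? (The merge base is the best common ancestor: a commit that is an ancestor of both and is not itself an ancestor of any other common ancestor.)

903f99d

Ancestors of 6028d89: {067891a, 6028d89, 653a4a2, 903f99d, f76d14d}.
Ancestors of bd31c2f: {067891a, 903f99d, bd31c2f}.
Common ancestors: {067891a, 903f99d}.
Among these, 903f99d is not an ancestor of any other common ancestor — it is the merge base.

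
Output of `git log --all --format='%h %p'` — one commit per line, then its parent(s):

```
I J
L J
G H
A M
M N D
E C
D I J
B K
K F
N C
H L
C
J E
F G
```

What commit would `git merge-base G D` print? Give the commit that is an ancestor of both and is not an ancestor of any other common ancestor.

J

Ancestors of G: {C, E, G, H, J, L}.
Ancestors of D: {C, D, E, I, J}.
Common ancestors: {C, E, J}.
Among these, J is not an ancestor of any other common ancestor — it is the merge base.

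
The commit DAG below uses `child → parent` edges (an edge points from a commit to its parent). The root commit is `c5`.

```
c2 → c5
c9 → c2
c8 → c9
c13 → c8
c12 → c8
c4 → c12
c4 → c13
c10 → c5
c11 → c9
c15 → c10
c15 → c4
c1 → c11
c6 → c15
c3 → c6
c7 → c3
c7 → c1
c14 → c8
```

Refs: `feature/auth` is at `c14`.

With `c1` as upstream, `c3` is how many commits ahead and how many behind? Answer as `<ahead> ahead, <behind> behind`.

Reachable from c3: {c10, c12, c13, c15, c2, c3, c4, c5, c6, c8, c9}.
Reachable from c1: {c1, c11, c2, c5, c9}.
Only in c3's history (ahead): {c10, c12, c13, c15, c3, c4, c6, c8} — 8.
Only in c1's history (behind): {c1, c11} — 2.

8 ahead, 2 behind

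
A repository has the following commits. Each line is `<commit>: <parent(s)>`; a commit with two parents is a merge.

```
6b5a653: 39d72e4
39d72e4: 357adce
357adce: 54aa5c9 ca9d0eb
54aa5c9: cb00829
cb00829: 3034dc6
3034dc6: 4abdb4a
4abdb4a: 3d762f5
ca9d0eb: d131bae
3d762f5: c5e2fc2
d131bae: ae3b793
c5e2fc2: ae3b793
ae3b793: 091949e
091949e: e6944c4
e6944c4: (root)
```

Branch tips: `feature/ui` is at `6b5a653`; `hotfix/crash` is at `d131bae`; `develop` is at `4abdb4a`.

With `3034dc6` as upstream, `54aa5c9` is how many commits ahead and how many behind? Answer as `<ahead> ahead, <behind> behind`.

2 ahead, 0 behind

Reachable from 54aa5c9: {091949e, 3034dc6, 3d762f5, 4abdb4a, 54aa5c9, ae3b793, c5e2fc2, cb00829, e6944c4}.
Reachable from 3034dc6: {091949e, 3034dc6, 3d762f5, 4abdb4a, ae3b793, c5e2fc2, e6944c4}.
Only in 54aa5c9's history (ahead): {54aa5c9, cb00829} — 2.
Only in 3034dc6's history (behind): {} — 0.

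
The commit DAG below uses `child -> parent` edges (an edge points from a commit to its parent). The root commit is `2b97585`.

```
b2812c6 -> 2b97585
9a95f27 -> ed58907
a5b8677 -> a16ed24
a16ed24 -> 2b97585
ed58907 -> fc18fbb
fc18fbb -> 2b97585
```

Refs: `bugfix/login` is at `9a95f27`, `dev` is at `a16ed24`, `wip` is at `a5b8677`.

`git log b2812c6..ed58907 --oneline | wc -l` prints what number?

Reachable from ed58907: {2b97585, ed58907, fc18fbb}.
Reachable from b2812c6: {2b97585, b2812c6}.
In ed58907's history but not b2812c6's: {ed58907, fc18fbb} — 2 commits.

2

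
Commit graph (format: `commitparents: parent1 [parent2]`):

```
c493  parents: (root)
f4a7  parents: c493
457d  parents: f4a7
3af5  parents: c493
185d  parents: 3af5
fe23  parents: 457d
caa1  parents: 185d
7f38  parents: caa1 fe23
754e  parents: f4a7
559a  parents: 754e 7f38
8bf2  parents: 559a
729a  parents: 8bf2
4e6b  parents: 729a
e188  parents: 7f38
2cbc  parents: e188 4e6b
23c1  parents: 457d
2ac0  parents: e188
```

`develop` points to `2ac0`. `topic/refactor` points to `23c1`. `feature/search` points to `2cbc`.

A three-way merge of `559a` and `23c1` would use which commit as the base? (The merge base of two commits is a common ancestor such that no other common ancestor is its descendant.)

Ancestors of 559a: {185d, 3af5, 457d, 559a, 754e, 7f38, c493, caa1, f4a7, fe23}.
Ancestors of 23c1: {23c1, 457d, c493, f4a7}.
Common ancestors: {457d, c493, f4a7}.
Among these, 457d is not an ancestor of any other common ancestor — it is the merge base.

457d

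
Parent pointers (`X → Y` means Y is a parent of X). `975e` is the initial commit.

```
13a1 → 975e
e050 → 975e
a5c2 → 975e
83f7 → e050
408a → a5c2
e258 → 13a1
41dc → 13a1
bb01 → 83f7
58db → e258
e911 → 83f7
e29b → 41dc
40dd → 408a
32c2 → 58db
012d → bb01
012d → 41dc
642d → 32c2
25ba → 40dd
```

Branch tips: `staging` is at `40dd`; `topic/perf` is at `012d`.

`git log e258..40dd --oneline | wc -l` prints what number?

Reachable from 40dd: {408a, 40dd, 975e, a5c2}.
Reachable from e258: {13a1, 975e, e258}.
In 40dd's history but not e258's: {408a, 40dd, a5c2} — 3 commits.

3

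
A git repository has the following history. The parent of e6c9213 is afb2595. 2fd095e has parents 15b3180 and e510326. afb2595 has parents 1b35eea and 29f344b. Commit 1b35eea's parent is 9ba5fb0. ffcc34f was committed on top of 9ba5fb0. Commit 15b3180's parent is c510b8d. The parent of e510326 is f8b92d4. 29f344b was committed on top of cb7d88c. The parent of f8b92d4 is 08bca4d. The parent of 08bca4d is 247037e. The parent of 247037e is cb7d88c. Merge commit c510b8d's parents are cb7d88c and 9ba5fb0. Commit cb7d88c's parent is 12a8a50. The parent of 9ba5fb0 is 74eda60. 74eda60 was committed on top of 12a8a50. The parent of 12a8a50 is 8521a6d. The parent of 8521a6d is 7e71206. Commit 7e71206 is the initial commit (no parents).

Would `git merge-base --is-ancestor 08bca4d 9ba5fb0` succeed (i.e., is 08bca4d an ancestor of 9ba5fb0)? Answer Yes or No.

Ancestors of 9ba5fb0: {12a8a50, 74eda60, 7e71206, 8521a6d, 9ba5fb0}.
08bca4d is not in that set, so it is not an ancestor of 9ba5fb0.

No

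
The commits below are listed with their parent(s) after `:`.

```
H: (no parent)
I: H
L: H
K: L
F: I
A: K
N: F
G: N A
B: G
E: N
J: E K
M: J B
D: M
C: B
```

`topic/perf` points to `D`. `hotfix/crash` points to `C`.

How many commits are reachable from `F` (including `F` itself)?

Walking parent pointers from F: reachable set = {F, H, I}.
That is 3 commits.

3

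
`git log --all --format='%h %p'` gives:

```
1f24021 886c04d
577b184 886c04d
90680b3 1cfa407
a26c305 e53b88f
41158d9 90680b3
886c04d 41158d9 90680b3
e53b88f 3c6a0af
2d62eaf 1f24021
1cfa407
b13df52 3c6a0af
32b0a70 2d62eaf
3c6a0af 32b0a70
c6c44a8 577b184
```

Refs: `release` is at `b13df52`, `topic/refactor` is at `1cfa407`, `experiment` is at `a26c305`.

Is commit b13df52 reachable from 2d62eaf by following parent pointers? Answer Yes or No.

Ancestors of 2d62eaf: {1cfa407, 1f24021, 2d62eaf, 41158d9, 886c04d, 90680b3}.
b13df52 is not in that set, so it is not an ancestor of 2d62eaf.

No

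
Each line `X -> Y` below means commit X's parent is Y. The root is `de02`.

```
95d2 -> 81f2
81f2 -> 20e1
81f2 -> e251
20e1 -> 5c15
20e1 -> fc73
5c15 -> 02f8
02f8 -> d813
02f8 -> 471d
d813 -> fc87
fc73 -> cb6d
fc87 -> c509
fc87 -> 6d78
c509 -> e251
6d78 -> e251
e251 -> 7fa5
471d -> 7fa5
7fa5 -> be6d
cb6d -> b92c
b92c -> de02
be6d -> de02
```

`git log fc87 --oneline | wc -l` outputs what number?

7

Walking parent pointers from fc87: reachable set = {6d78, 7fa5, be6d, c509, de02, e251, fc87}.
That is 7 commits.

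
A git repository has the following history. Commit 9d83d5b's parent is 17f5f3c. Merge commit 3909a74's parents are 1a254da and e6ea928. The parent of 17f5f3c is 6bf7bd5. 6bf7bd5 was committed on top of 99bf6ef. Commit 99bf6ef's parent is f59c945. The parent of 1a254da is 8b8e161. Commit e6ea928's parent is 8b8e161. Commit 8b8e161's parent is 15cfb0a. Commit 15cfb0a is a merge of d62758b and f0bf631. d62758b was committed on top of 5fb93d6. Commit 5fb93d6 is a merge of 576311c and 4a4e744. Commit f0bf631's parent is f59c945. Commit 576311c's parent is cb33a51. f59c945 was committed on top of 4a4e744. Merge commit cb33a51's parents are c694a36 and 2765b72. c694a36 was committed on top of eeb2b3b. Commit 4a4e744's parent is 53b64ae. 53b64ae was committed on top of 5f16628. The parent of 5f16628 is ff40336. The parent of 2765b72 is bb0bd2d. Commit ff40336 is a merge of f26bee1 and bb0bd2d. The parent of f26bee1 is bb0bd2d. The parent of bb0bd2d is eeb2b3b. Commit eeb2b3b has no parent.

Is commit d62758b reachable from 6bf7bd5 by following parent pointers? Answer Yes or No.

Ancestors of 6bf7bd5: {4a4e744, 53b64ae, 5f16628, 6bf7bd5, 99bf6ef, bb0bd2d, eeb2b3b, f26bee1, f59c945, ff40336}.
d62758b is not in that set, so it is not an ancestor of 6bf7bd5.

No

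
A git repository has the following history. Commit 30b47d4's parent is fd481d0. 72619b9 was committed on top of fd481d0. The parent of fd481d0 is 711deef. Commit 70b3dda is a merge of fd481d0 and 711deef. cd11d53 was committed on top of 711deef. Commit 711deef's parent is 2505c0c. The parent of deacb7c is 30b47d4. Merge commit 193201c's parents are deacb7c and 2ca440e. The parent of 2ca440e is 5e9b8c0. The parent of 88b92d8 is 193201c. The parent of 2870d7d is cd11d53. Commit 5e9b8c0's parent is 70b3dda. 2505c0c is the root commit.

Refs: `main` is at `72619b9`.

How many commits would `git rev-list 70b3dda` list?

Walking parent pointers from 70b3dda: reachable set = {2505c0c, 70b3dda, 711deef, fd481d0}.
That is 4 commits.

4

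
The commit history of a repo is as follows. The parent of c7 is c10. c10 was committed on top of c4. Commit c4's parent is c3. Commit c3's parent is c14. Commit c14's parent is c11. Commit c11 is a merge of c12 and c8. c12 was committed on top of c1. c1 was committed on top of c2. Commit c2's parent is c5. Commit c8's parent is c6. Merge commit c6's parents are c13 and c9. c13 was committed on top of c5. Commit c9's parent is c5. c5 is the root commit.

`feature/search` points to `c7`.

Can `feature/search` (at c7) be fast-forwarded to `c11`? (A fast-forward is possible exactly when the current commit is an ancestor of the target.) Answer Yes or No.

A fast-forward from c7 to c11 is possible iff c7 is an ancestor of c11.
Ancestors of c11: {c1, c11, c12, c13, c2, c5, c6, c8, c9}.
c7 is not among them, so fast-forward is not possible.

No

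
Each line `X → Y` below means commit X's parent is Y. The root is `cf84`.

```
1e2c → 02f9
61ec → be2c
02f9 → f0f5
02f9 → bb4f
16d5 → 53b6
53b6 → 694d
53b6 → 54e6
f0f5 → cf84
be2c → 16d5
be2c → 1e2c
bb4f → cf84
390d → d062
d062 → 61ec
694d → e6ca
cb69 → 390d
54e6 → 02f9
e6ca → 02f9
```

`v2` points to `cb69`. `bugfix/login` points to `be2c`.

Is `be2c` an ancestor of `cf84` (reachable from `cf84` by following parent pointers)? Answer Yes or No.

Ancestors of cf84: {cf84}.
be2c is not in that set, so it is not an ancestor of cf84.

No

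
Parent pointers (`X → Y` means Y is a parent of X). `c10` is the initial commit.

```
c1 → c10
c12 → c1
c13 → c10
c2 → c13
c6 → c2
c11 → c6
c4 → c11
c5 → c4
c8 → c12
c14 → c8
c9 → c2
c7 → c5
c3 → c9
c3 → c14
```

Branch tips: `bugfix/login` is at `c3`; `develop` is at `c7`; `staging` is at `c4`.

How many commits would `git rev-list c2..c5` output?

4

Reachable from c5: {c10, c11, c13, c2, c4, c5, c6}.
Reachable from c2: {c10, c13, c2}.
In c5's history but not c2's: {c11, c4, c5, c6} — 4 commits.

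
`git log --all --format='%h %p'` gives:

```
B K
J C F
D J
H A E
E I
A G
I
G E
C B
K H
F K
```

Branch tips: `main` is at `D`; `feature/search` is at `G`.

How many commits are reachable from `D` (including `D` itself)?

Walking parent pointers from D: reachable set = {A, B, C, D, E, F, G, H, I, J, K}.
That is 11 commits.

11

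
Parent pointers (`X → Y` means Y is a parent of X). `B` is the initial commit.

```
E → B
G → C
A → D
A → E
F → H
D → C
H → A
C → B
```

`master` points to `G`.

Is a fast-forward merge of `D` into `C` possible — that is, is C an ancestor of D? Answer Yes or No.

A fast-forward from C to D is possible iff C is an ancestor of D.
Ancestors of D: {B, C, D}.
C is among them, so fast-forward is possible.

Yes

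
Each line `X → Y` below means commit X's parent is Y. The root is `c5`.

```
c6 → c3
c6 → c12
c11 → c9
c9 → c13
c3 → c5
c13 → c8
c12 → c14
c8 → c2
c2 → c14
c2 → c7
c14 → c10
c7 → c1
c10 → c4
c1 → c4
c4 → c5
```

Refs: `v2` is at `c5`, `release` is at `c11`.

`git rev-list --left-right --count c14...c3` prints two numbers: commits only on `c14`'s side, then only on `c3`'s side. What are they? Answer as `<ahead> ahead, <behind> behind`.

3 ahead, 1 behind

Reachable from c14: {c10, c14, c4, c5}.
Reachable from c3: {c3, c5}.
Only in c14's history (ahead): {c10, c14, c4} — 3.
Only in c3's history (behind): {c3} — 1.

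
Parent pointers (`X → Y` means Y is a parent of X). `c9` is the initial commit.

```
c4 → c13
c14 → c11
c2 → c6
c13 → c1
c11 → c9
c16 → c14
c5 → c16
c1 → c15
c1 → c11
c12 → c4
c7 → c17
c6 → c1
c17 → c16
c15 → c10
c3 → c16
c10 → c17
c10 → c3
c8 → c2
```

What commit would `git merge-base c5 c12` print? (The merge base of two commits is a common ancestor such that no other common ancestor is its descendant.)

c16

Ancestors of c5: {c11, c14, c16, c5, c9}.
Ancestors of c12: {c1, c10, c11, c12, c13, c14, c15, c16, c17, c3, c4, c9}.
Common ancestors: {c11, c14, c16, c9}.
Among these, c16 is not an ancestor of any other common ancestor — it is the merge base.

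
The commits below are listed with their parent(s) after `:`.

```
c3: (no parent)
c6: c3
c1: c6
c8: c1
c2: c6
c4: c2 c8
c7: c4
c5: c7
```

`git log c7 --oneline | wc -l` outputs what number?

7

Walking parent pointers from c7: reachable set = {c1, c2, c3, c4, c6, c7, c8}.
That is 7 commits.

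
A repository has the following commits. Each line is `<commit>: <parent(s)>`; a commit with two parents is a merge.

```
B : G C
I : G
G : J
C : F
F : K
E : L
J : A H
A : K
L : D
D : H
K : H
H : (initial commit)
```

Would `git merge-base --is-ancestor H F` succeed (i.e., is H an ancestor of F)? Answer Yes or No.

Yes

Ancestors of F (commits reachable by following parents): {F, H, K}.
H is in that set, so it is an ancestor of F.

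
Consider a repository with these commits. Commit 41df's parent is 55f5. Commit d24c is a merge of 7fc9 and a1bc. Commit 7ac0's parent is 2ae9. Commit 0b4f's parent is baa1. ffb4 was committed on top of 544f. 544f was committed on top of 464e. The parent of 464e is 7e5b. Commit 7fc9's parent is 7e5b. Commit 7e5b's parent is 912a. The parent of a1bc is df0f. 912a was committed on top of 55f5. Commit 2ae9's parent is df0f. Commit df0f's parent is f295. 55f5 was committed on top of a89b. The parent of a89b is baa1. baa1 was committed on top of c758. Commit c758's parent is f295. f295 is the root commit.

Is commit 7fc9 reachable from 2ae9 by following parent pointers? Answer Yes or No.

Ancestors of 2ae9: {2ae9, df0f, f295}.
7fc9 is not in that set, so it is not an ancestor of 2ae9.

No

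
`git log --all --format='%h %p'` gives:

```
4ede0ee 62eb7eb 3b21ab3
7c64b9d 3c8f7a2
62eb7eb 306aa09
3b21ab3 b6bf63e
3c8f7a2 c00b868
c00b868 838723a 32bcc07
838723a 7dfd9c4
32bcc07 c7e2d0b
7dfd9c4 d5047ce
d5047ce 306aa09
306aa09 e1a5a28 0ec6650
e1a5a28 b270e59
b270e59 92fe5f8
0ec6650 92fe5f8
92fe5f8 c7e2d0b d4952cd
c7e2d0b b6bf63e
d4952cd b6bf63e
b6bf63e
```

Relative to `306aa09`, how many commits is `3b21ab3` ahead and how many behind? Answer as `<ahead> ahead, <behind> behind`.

1 ahead, 7 behind

Reachable from 3b21ab3: {3b21ab3, b6bf63e}.
Reachable from 306aa09: {0ec6650, 306aa09, 92fe5f8, b270e59, b6bf63e, c7e2d0b, d4952cd, e1a5a28}.
Only in 3b21ab3's history (ahead): {3b21ab3} — 1.
Only in 306aa09's history (behind): {0ec6650, 306aa09, 92fe5f8, b270e59, c7e2d0b, d4952cd, e1a5a28} — 7.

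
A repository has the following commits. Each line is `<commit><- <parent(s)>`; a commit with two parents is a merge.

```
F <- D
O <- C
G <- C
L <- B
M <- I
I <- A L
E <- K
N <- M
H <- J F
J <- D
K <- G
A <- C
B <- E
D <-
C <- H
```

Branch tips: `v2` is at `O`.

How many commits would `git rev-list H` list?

4

Walking parent pointers from H: reachable set = {D, F, H, J}.
That is 4 commits.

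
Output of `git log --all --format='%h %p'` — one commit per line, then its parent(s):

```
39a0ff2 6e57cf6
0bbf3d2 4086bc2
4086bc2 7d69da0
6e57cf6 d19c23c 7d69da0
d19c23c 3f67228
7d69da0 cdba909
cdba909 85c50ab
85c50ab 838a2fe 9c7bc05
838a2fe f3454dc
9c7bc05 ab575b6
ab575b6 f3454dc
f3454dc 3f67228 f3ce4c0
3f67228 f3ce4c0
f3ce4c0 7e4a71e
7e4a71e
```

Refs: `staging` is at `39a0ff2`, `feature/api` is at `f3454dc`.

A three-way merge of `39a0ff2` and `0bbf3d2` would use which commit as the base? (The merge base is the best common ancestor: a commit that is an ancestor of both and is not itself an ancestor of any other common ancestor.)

7d69da0

Ancestors of 39a0ff2: {39a0ff2, 3f67228, 6e57cf6, 7d69da0, 7e4a71e, 838a2fe, 85c50ab, 9c7bc05, ab575b6, cdba909, d19c23c, f3454dc, f3ce4c0}.
Ancestors of 0bbf3d2: {0bbf3d2, 3f67228, 4086bc2, 7d69da0, 7e4a71e, 838a2fe, 85c50ab, 9c7bc05, ab575b6, cdba909, f3454dc, f3ce4c0}.
Common ancestors: {3f67228, 7d69da0, 7e4a71e, 838a2fe, 85c50ab, 9c7bc05, ab575b6, cdba909, f3454dc, f3ce4c0}.
Among these, 7d69da0 is not an ancestor of any other common ancestor — it is the merge base.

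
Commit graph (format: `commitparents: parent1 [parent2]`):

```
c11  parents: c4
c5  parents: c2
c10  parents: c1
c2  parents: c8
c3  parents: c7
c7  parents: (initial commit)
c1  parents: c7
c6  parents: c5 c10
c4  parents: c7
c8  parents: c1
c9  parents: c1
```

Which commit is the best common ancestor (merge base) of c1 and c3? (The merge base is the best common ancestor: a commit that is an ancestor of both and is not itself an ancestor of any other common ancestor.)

c7

Ancestors of c1: {c1, c7}.
Ancestors of c3: {c3, c7}.
Common ancestors: {c7}.
The only common ancestor is c7, so it is the merge base.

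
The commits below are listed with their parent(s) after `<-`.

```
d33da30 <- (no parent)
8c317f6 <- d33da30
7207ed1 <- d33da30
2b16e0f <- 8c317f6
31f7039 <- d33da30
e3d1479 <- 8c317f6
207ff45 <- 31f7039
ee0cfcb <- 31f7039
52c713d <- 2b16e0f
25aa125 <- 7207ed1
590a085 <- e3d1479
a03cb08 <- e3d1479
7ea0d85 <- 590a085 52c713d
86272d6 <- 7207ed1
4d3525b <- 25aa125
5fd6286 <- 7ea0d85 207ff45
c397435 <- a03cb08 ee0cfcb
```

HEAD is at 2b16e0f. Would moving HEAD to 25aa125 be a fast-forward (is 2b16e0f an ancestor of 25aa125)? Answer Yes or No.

A fast-forward from 2b16e0f to 25aa125 is possible iff 2b16e0f is an ancestor of 25aa125.
Ancestors of 25aa125: {25aa125, 7207ed1, d33da30}.
2b16e0f is not among them, so fast-forward is not possible.

No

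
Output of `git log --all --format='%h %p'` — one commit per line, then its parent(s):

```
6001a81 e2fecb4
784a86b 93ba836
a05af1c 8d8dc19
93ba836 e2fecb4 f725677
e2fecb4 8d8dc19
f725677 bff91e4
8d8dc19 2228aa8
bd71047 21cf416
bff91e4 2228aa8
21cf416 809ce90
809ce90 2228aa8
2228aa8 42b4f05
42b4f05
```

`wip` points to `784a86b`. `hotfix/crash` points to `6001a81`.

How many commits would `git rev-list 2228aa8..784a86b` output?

Reachable from 784a86b: {2228aa8, 42b4f05, 784a86b, 8d8dc19, 93ba836, bff91e4, e2fecb4, f725677}.
Reachable from 2228aa8: {2228aa8, 42b4f05}.
In 784a86b's history but not 2228aa8's: {784a86b, 8d8dc19, 93ba836, bff91e4, e2fecb4, f725677} — 6 commits.

6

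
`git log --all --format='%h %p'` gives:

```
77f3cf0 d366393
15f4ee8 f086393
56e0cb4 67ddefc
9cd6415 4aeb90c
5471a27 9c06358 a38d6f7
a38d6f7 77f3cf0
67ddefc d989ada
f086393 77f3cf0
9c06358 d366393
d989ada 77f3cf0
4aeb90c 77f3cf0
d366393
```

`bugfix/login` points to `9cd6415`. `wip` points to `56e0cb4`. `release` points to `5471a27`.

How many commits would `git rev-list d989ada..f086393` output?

1

Reachable from f086393: {77f3cf0, d366393, f086393}.
Reachable from d989ada: {77f3cf0, d366393, d989ada}.
In f086393's history but not d989ada's: {f086393} — 1 commit.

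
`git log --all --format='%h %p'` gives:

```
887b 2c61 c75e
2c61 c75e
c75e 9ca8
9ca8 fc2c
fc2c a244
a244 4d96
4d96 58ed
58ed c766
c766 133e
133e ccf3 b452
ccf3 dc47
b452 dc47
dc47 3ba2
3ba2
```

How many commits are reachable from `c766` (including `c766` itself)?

Walking parent pointers from c766: reachable set = {133e, 3ba2, b452, c766, ccf3, dc47}.
That is 6 commits.

6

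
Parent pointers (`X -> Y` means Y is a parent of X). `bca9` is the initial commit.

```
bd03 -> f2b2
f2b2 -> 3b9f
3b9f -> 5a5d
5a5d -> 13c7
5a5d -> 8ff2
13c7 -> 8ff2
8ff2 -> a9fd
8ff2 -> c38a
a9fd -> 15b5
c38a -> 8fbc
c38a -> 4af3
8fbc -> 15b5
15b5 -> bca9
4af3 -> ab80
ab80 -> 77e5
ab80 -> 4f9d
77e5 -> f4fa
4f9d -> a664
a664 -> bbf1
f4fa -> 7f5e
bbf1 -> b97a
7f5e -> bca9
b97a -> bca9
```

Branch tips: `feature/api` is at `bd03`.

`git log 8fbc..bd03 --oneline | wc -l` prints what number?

17

Reachable from bd03: {13c7, 15b5, 3b9f, 4af3, 4f9d, 5a5d, 77e5, 7f5e, 8fbc, 8ff2, a664, a9fd, ab80, b97a, bbf1, bca9, bd03, c38a, f2b2, f4fa}.
Reachable from 8fbc: {15b5, 8fbc, bca9}.
In bd03's history but not 8fbc's: {13c7, 3b9f, 4af3, 4f9d, 5a5d, 77e5, 7f5e, 8ff2, a664, a9fd, ab80, b97a, bbf1, bd03, c38a, f2b2, f4fa} — 17 commits.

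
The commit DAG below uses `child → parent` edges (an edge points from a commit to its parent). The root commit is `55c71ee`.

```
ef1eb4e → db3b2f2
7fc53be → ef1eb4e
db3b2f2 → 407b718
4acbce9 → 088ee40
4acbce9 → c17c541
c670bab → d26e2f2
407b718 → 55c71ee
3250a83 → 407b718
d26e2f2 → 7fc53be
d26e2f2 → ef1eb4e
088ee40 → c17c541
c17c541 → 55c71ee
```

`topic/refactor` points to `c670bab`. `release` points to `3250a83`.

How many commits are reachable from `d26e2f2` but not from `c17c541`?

Reachable from d26e2f2: {407b718, 55c71ee, 7fc53be, d26e2f2, db3b2f2, ef1eb4e}.
Reachable from c17c541: {55c71ee, c17c541}.
In d26e2f2's history but not c17c541's: {407b718, 7fc53be, d26e2f2, db3b2f2, ef1eb4e} — 5 commits.

5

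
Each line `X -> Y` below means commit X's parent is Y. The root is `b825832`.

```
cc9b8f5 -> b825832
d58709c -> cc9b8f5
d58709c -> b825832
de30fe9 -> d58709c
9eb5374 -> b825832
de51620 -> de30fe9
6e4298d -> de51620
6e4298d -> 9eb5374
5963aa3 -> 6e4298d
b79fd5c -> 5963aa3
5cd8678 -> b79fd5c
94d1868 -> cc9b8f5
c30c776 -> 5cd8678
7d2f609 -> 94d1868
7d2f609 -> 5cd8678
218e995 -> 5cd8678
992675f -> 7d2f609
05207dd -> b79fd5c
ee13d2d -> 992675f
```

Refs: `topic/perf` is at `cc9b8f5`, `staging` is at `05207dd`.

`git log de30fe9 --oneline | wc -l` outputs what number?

Walking parent pointers from de30fe9: reachable set = {b825832, cc9b8f5, d58709c, de30fe9}.
That is 4 commits.

4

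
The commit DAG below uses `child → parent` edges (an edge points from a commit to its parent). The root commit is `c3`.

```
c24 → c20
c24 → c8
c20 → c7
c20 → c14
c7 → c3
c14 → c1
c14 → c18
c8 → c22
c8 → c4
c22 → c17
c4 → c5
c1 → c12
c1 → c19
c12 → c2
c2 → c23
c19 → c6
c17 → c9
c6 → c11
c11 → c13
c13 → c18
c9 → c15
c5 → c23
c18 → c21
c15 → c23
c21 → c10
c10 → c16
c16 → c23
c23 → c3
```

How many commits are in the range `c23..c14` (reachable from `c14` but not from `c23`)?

Reachable from c14: {c1, c10, c11, c12, c13, c14, c16, c18, c19, c2, c21, c23, c3, c6}.
Reachable from c23: {c23, c3}.
In c14's history but not c23's: {c1, c10, c11, c12, c13, c14, c16, c18, c19, c2, c21, c6} — 12 commits.

12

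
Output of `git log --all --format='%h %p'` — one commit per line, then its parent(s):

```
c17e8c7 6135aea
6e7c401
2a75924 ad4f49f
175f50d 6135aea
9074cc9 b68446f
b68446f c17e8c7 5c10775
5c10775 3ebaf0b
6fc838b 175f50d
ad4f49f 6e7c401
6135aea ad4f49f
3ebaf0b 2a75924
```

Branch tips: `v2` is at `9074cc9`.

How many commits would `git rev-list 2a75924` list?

Walking parent pointers from 2a75924: reachable set = {2a75924, 6e7c401, ad4f49f}.
That is 3 commits.

3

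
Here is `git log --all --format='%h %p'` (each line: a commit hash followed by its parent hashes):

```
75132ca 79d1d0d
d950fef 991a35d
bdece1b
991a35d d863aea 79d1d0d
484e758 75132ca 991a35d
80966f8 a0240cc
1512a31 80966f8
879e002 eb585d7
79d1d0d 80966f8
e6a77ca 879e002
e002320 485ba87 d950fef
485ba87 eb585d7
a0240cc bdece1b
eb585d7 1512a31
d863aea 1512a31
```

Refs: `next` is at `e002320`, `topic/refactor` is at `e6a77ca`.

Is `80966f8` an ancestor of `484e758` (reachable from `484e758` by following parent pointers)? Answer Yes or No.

Yes

Ancestors of 484e758 (commits reachable by following parents): {1512a31, 484e758, 75132ca, 79d1d0d, 80966f8, 991a35d, a0240cc, bdece1b, d863aea}.
80966f8 is in that set, so it is an ancestor of 484e758.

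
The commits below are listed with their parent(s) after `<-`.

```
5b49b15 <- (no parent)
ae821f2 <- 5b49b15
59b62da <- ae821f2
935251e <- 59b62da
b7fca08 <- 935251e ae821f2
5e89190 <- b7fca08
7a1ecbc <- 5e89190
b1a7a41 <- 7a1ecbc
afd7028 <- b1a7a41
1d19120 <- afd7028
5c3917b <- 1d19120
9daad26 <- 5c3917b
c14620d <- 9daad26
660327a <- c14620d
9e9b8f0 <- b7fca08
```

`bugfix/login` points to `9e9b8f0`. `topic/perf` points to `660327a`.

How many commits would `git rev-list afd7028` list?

9

Walking parent pointers from afd7028: reachable set = {59b62da, 5b49b15, 5e89190, 7a1ecbc, 935251e, ae821f2, afd7028, b1a7a41, b7fca08}.
That is 9 commits.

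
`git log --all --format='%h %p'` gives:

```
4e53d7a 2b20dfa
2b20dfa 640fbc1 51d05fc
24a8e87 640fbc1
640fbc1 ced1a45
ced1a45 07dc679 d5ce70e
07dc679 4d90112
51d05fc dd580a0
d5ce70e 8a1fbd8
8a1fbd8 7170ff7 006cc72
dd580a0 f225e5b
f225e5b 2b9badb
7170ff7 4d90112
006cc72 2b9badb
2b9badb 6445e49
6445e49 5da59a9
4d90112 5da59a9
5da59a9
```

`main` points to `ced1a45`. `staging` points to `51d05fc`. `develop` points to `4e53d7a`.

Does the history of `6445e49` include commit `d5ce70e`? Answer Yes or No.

No

Ancestors of 6445e49: {5da59a9, 6445e49}.
d5ce70e is not in that set, so it is not an ancestor of 6445e49.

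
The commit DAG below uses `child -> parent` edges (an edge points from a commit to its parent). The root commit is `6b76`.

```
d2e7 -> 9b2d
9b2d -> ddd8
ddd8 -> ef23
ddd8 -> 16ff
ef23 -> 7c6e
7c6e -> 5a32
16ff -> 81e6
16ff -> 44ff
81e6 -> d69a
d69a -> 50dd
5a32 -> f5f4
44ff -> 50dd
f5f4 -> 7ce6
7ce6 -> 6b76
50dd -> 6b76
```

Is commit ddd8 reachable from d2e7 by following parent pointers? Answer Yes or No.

Ancestors of d2e7 (commits reachable by following parents): {16ff, 44ff, 50dd, 5a32, 6b76, 7c6e, 7ce6, 81e6, 9b2d, d2e7, d69a, ddd8, ef23, f5f4}.
ddd8 is in that set, so it is an ancestor of d2e7.

Yes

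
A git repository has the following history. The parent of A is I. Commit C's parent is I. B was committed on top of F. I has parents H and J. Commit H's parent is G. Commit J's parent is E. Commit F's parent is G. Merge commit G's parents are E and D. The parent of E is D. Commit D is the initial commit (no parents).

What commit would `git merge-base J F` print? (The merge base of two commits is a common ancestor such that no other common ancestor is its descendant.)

E

Ancestors of J: {D, E, J}.
Ancestors of F: {D, E, F, G}.
Common ancestors: {D, E}.
Among these, E is not an ancestor of any other common ancestor — it is the merge base.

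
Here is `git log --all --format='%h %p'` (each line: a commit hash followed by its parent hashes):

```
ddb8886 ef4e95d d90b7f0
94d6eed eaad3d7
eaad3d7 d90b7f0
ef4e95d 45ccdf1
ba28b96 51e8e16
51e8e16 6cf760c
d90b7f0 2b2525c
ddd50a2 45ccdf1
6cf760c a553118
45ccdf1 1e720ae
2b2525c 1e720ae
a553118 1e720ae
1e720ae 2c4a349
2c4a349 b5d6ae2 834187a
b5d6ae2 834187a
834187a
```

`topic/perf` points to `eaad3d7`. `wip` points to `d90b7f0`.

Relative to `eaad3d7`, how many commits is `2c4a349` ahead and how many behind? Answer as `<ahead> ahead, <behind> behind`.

Reachable from 2c4a349: {2c4a349, 834187a, b5d6ae2}.
Reachable from eaad3d7: {1e720ae, 2b2525c, 2c4a349, 834187a, b5d6ae2, d90b7f0, eaad3d7}.
Only in 2c4a349's history (ahead): {} — 0.
Only in eaad3d7's history (behind): {1e720ae, 2b2525c, d90b7f0, eaad3d7} — 4.

0 ahead, 4 behind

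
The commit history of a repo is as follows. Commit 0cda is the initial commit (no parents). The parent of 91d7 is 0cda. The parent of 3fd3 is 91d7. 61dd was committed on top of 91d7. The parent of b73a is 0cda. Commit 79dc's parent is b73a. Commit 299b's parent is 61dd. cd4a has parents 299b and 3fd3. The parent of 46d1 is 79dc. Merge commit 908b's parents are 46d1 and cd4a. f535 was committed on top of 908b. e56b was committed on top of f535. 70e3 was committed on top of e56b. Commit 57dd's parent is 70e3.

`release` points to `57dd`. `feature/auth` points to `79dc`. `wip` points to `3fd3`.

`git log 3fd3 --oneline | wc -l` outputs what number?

3

Walking parent pointers from 3fd3: reachable set = {0cda, 3fd3, 91d7}.
That is 3 commits.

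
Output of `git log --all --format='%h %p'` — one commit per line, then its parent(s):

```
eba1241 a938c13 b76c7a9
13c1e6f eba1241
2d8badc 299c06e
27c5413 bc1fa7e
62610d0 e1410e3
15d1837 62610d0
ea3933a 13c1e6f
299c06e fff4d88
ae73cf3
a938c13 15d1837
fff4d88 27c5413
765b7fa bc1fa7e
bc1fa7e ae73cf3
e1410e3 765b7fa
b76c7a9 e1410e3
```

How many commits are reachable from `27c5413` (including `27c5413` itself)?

Walking parent pointers from 27c5413: reachable set = {27c5413, ae73cf3, bc1fa7e}.
That is 3 commits.

3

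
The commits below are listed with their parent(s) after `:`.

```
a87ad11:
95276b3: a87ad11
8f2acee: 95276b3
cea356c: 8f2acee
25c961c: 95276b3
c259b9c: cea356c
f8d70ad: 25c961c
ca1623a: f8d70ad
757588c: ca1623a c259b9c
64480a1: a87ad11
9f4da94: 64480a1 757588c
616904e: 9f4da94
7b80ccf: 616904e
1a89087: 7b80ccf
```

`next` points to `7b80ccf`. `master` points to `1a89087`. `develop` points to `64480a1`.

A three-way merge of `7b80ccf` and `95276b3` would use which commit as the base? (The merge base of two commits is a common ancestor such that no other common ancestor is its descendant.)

95276b3

Ancestors of 7b80ccf: {25c961c, 616904e, 64480a1, 757588c, 7b80ccf, 8f2acee, 95276b3, 9f4da94, a87ad11, c259b9c, ca1623a, cea356c, f8d70ad}.
Ancestors of 95276b3: {95276b3, a87ad11}.
Common ancestors: {95276b3, a87ad11}.
Among these, 95276b3 is not an ancestor of any other common ancestor — it is the merge base.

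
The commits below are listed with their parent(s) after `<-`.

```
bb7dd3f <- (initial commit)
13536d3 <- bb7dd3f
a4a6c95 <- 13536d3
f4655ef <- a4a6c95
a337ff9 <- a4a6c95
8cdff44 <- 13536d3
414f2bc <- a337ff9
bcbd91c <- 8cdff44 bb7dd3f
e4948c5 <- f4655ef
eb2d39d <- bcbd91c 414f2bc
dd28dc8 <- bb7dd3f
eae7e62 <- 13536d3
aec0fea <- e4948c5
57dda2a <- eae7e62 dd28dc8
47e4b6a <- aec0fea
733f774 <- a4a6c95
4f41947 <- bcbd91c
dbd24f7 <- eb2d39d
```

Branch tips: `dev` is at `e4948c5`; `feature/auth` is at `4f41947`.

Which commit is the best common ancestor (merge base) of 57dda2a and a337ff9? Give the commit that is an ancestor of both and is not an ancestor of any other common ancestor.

13536d3

Ancestors of 57dda2a: {13536d3, 57dda2a, bb7dd3f, dd28dc8, eae7e62}.
Ancestors of a337ff9: {13536d3, a337ff9, a4a6c95, bb7dd3f}.
Common ancestors: {13536d3, bb7dd3f}.
Among these, 13536d3 is not an ancestor of any other common ancestor — it is the merge base.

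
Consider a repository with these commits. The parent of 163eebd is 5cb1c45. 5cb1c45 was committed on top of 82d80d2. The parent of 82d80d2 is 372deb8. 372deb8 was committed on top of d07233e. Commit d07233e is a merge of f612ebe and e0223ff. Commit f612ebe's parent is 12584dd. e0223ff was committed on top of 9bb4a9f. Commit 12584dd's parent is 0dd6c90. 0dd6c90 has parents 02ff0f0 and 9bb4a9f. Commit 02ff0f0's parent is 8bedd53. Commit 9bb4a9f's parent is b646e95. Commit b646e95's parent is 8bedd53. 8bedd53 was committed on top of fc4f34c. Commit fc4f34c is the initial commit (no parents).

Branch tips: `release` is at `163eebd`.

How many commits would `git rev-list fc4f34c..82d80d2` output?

Reachable from 82d80d2: {02ff0f0, 0dd6c90, 12584dd, 372deb8, 82d80d2, 8bedd53, 9bb4a9f, b646e95, d07233e, e0223ff, f612ebe, fc4f34c}.
Reachable from fc4f34c: {fc4f34c}.
In 82d80d2's history but not fc4f34c's: {02ff0f0, 0dd6c90, 12584dd, 372deb8, 82d80d2, 8bedd53, 9bb4a9f, b646e95, d07233e, e0223ff, f612ebe} — 11 commits.

11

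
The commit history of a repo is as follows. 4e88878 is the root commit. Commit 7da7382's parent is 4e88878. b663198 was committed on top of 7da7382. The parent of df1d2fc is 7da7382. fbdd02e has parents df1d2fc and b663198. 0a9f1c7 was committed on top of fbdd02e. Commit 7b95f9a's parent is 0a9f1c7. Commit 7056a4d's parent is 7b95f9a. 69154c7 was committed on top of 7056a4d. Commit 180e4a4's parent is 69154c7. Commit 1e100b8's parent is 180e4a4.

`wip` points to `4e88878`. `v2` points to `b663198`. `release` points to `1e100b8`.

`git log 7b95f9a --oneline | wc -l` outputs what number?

Walking parent pointers from 7b95f9a: reachable set = {0a9f1c7, 4e88878, 7b95f9a, 7da7382, b663198, df1d2fc, fbdd02e}.
That is 7 commits.

7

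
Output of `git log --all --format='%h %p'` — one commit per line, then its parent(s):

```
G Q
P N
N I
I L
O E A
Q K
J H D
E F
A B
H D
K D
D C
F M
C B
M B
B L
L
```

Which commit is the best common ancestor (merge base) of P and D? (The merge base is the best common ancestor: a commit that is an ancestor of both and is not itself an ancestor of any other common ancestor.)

Ancestors of P: {I, L, N, P}.
Ancestors of D: {B, C, D, L}.
Common ancestors: {L}.
The only common ancestor is L, so it is the merge base.

L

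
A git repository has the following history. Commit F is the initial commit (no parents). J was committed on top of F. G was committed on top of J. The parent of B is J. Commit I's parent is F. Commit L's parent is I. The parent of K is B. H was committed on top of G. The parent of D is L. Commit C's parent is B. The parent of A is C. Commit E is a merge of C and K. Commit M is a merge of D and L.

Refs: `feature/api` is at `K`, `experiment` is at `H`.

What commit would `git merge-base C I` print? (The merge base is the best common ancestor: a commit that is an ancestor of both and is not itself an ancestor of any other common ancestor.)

F

Ancestors of C: {B, C, F, J}.
Ancestors of I: {F, I}.
Common ancestors: {F}.
The only common ancestor is F, so it is the merge base.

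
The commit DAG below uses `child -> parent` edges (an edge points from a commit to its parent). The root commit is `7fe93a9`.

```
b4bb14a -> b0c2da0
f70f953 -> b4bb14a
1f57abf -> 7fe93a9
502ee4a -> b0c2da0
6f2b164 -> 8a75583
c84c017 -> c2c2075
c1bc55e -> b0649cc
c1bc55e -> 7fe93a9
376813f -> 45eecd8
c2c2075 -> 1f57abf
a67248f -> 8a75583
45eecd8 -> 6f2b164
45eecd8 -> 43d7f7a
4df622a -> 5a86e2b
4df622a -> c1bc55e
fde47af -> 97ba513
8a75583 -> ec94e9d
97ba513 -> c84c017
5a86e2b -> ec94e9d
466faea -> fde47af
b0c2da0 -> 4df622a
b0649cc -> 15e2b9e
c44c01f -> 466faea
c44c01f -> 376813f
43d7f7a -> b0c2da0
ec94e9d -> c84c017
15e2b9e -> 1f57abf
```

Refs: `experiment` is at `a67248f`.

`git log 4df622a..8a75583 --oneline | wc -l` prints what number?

Reachable from 8a75583: {1f57abf, 7fe93a9, 8a75583, c2c2075, c84c017, ec94e9d}.
Reachable from 4df622a: {15e2b9e, 1f57abf, 4df622a, 5a86e2b, 7fe93a9, b0649cc, c1bc55e, c2c2075, c84c017, ec94e9d}.
In 8a75583's history but not 4df622a's: {8a75583} — 1 commit.

1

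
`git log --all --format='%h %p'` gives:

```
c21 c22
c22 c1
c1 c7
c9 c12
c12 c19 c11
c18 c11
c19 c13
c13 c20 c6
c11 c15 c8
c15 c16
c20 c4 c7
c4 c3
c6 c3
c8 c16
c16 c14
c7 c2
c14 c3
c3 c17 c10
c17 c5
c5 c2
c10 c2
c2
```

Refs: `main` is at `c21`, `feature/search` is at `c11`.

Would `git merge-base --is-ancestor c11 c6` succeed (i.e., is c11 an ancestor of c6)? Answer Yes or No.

No

Ancestors of c6: {c10, c17, c2, c3, c5, c6}.
c11 is not in that set, so it is not an ancestor of c6.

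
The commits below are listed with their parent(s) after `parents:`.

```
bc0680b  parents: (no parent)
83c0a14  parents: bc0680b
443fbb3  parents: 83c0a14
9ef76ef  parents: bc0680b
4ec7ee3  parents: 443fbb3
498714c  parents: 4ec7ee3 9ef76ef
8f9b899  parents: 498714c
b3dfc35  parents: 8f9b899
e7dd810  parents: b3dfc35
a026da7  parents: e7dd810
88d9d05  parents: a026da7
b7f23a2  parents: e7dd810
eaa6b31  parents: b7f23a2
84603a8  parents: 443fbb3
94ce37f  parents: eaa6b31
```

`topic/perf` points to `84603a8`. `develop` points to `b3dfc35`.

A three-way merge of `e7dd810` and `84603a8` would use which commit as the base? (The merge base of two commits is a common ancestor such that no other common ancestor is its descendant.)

Ancestors of e7dd810: {443fbb3, 498714c, 4ec7ee3, 83c0a14, 8f9b899, 9ef76ef, b3dfc35, bc0680b, e7dd810}.
Ancestors of 84603a8: {443fbb3, 83c0a14, 84603a8, bc0680b}.
Common ancestors: {443fbb3, 83c0a14, bc0680b}.
Among these, 443fbb3 is not an ancestor of any other common ancestor — it is the merge base.

443fbb3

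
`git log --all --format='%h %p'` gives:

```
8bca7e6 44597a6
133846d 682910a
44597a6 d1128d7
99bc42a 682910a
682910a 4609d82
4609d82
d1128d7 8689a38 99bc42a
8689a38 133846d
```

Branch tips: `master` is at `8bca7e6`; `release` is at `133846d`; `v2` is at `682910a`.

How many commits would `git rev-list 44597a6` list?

Walking parent pointers from 44597a6: reachable set = {133846d, 44597a6, 4609d82, 682910a, 8689a38, 99bc42a, d1128d7}.
That is 7 commits.

7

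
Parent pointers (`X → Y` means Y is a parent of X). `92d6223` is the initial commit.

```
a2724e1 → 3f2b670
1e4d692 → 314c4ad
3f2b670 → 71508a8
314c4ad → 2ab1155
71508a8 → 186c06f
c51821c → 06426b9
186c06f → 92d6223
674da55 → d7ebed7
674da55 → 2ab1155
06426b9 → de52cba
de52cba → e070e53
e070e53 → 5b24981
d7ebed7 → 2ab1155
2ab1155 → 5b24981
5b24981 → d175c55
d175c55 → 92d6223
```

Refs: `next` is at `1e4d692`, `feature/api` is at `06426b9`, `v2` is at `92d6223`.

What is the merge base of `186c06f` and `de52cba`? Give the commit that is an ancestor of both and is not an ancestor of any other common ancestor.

92d6223

Ancestors of 186c06f: {186c06f, 92d6223}.
Ancestors of de52cba: {5b24981, 92d6223, d175c55, de52cba, e070e53}.
Common ancestors: {92d6223}.
The only common ancestor is 92d6223, so it is the merge base.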